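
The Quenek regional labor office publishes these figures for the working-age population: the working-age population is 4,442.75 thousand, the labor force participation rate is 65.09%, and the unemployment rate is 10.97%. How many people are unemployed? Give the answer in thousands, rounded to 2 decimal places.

Labor force = 0.6509 × 4,442.75 = 2,891.79 thousand.
Unemployed = 0.1097 × 2,891.79 ≈ 317.23 thousand.

About 317.23 thousand are unemployed.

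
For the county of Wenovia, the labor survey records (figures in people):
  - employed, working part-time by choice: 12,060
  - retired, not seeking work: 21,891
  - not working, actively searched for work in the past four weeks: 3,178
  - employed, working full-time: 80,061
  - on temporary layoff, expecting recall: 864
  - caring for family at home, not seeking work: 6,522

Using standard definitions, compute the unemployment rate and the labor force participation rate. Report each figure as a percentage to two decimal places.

Employed = 12,060 + 80,061 = 92,121.
Unemployed = 3,178 + 864 = 4,042 (jobless and actively searching, or on temporary layoff).
Labor force = 92,121 + 4,042 = 96,163.
Not in labor force = 21,891 + 6,522 = 28,413 (those not working and not actively searching are outside the labor force).
Civilian working-age population = 96,163 + 28,413 = 124,576.
Unemployment rate = 4,042 / 96,163 = 4.20%.
Labor force participation rate = 96,163 / 124,576 = 77.19%.

Unemployment rate ≈ 4.20%; labor force participation rate ≈ 77.19%.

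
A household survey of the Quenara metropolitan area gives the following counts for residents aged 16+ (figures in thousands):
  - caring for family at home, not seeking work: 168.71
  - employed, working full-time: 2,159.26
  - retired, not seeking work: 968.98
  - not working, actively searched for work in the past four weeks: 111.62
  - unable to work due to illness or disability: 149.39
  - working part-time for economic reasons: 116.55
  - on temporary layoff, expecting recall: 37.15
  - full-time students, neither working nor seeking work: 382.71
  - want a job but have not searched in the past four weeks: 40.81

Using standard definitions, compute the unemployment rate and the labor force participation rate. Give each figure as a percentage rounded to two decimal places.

Unemployment rate ≈ 6.14%; labor force participation rate ≈ 58.63%.

Employed = 2,159.26 + 116.55 = 2,275.81 thousand (anyone who worked, including part-time for economic reasons, counts as employed).
Unemployed = 111.62 + 37.15 = 148.77 thousand (jobless and actively searching, or on temporary layoff).
Labor force = 2,275.81 + 148.77 = 2,424.58 thousand.
Not in labor force = 168.71 + 968.98 + 149.39 + 382.71 + 40.81 = 1,710.60 thousand (those not working and not actively searching are outside the labor force — including those who want a job but have given up searching).
Civilian working-age population = 2,424.58 + 1,710.60 = 4,135.18 thousand.
Unemployment rate = 148.77 / 2,424.58 = 6.14%.
Labor force participation rate = 2,424.58 / 4,135.18 = 58.63%.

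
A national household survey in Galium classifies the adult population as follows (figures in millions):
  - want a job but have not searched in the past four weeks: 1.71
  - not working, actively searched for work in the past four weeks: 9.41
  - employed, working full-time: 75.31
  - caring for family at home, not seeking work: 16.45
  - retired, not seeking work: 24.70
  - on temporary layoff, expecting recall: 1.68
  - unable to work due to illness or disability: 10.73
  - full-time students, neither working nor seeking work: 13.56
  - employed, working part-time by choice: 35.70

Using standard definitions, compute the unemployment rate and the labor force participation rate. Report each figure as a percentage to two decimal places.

Unemployment rate ≈ 9.08%; labor force participation rate ≈ 64.52%.

Employed = 75.31 + 35.70 = 111.01 million.
Unemployed = 9.41 + 1.68 = 11.09 million (jobless and actively searching, or on temporary layoff).
Labor force = 111.01 + 11.09 = 122.10 million.
Not in labor force = 1.71 + 16.45 + 24.70 + 10.73 + 13.56 = 67.15 million (those not working and not actively searching are outside the labor force — including those who want a job but have given up searching).
Civilian working-age population = 122.10 + 67.15 = 189.25 million.
Unemployment rate = 11.09 / 122.10 = 9.08%.
Labor force participation rate = 122.10 / 189.25 = 64.52%.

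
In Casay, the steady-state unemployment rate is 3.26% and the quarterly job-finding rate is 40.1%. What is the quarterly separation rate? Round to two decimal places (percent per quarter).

From u* = s/(s+f): s = u·f/(1−u).
s = 0.0326 × 40.1 / (1 − 0.0326) = 1.3073 / 0.9674 ≈ 1.35% per quarter.

Separation rate ≈ 1.35% per quarter.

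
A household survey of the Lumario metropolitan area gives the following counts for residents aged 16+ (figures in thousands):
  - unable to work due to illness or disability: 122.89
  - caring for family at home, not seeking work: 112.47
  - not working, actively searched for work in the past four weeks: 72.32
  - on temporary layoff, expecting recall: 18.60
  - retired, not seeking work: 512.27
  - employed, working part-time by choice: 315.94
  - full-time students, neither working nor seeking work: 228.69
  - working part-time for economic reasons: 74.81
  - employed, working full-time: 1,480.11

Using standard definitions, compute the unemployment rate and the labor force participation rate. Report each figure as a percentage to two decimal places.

Employed = 315.94 + 74.81 + 1,480.11 = 1,870.86 thousand (anyone who worked, including part-time for economic reasons, counts as employed).
Unemployed = 72.32 + 18.60 = 90.92 thousand (jobless and actively searching, or on temporary layoff).
Labor force = 1,870.86 + 90.92 = 1,961.78 thousand.
Not in labor force = 122.89 + 112.47 + 512.27 + 228.69 = 976.32 thousand (those not working and not actively searching are outside the labor force).
Civilian working-age population = 1,961.78 + 976.32 = 2,938.10 thousand.
Unemployment rate = 90.92 / 1,961.78 = 4.63%.
Labor force participation rate = 1,961.78 / 2,938.10 = 66.77%.

Unemployment rate ≈ 4.63%; labor force participation rate ≈ 66.77%.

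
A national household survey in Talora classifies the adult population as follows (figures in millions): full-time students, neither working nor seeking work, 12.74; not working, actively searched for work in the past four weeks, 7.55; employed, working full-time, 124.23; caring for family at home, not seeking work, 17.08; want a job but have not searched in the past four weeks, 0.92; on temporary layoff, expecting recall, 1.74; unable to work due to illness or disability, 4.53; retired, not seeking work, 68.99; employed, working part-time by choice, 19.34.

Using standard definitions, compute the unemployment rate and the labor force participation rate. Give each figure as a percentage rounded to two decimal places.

Employed = 124.23 + 19.34 = 143.57 million.
Unemployed = 7.55 + 1.74 = 9.29 million (jobless and actively searching, or on temporary layoff).
Labor force = 143.57 + 9.29 = 152.86 million.
Not in labor force = 12.74 + 17.08 + 0.92 + 4.53 + 68.99 = 104.26 million (those not working and not actively searching are outside the labor force — including those who want a job but have given up searching).
Civilian working-age population = 152.86 + 104.26 = 257.12 million.
Unemployment rate = 9.29 / 152.86 = 6.08%.
Labor force participation rate = 152.86 / 257.12 = 59.45%.

Unemployment rate ≈ 6.08%; labor force participation rate ≈ 59.45%.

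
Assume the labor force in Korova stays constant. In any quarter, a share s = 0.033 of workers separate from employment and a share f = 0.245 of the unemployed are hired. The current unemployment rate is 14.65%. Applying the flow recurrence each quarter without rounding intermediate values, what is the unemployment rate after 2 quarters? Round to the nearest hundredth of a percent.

With a fixed labor force, u_{t+1} = u_t + s·(1−u_t) − f·u_t = u_t·(1−s−f) + s.
Here 1−s−f = 0.722 and s = 0.033.
u_1 = 0.146500 × 0.722 + 0.033 = 0.138773.
u_2 = 0.138773 × 0.722 + 0.033 = 0.133194.

Unemployment rate after two quarters ≈ 13.32%.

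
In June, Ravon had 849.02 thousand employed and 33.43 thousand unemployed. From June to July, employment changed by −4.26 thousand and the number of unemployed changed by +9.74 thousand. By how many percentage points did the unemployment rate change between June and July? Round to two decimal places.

The unemployment rate changed by +1.07 percentage points.

June: labor force = 849.02 + 33.43 = 882.45; u = 33.43/882.45 = 3.79%.
July: labor force = 844.76 + 43.17 = 887.93; u = 43.17/887.93 = 4.86%.
Change = 4.86% − 3.79% = +1.07 pp.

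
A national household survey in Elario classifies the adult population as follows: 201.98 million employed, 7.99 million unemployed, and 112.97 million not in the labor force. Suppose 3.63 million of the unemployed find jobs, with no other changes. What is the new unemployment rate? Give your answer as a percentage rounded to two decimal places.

Initially, labor force = 201.98 + 7.99 = 209.97 million, so u = 7.99/209.97 = 3.81%.
After the change, unemployed falls and employed rises by 3.63; labor force unchanged → E = 205.61, U = 4.36, labor force = 209.97 million.
New unemployment rate = 4.36 / 209.97 = 2.08%.

New unemployment rate ≈ 2.08%.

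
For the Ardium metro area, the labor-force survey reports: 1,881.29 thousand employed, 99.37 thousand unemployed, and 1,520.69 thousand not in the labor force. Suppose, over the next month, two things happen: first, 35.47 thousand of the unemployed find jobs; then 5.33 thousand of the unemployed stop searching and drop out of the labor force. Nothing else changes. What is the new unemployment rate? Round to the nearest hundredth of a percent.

New unemployment rate ≈ 2.97%.

Initially, labor force = 1,881.29 + 99.37 = 1,980.66 thousand, so u = 99.37/1,980.66 = 5.02%.
After the first change, unemployed falls and employed rises by 35.47; labor force unchanged → E = 1,916.76, U = 63.90, labor force = 1,980.66 thousand.
After the second change, unemployed and labor force both fall by 5.33 → E = 1,916.76, U = 58.57, labor force = 1,975.33 thousand.
New unemployment rate = 58.57 / 1,975.33 = 2.97%.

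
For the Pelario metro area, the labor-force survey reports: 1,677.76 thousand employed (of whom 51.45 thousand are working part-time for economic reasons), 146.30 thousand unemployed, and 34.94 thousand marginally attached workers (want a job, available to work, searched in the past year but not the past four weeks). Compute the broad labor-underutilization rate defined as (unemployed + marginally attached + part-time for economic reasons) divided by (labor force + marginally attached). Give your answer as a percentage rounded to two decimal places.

Broad underutilization rate ≈ 12.52%.

Labor force = 1,677.76 + 146.30 = 1,824.06 thousand.
Numerator = 146.30 + 34.94 + 51.45 = 232.69 thousand.
Denominator = 1,824.06 + 34.94 = 1,859.00 thousand.
Broad rate = 232.69 / 1,859.00 = 12.52%.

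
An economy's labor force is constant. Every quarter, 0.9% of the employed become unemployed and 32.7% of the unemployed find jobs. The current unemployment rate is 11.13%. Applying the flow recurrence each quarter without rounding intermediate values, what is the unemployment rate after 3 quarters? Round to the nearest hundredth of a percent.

With a fixed labor force, u_{t+1} = u_t + s·(1−u_t) − f·u_t = u_t·(1−s−f) + s.
Here 1−s−f = 0.664 and s = 0.009.
u_1 = 0.111300 × 0.664 + 0.009 = 0.082903.
u_2 = 0.082903 × 0.664 + 0.009 = 0.064048.
u_3 = 0.064048 × 0.664 + 0.009 = 0.051528.

Unemployment rate after three quarters ≈ 5.15%.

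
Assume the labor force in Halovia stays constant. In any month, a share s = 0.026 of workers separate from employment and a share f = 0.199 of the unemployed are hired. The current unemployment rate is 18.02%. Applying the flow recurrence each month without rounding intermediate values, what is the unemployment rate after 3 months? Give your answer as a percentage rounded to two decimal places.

With a fixed labor force, u_{t+1} = u_t + s·(1−u_t) − f·u_t = u_t·(1−s−f) + s.
Here 1−s−f = 0.775 and s = 0.026.
u_1 = 0.180200 × 0.775 + 0.026 = 0.165655.
u_2 = 0.165655 × 0.775 + 0.026 = 0.154383.
u_3 = 0.154383 × 0.775 + 0.026 = 0.145647.

Unemployment rate after three months ≈ 14.56%.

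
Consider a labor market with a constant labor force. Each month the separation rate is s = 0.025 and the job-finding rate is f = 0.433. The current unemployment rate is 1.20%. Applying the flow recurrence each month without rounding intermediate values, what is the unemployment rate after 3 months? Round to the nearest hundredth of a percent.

Unemployment rate after three months ≈ 4.78%.

With a fixed labor force, u_{t+1} = u_t + s·(1−u_t) − f·u_t = u_t·(1−s−f) + s.
Here 1−s−f = 0.542 and s = 0.025.
u_1 = 0.012000 × 0.542 + 0.025 = 0.031504.
u_2 = 0.031504 × 0.542 + 0.025 = 0.042075.
u_3 = 0.042075 × 0.542 + 0.025 = 0.047805.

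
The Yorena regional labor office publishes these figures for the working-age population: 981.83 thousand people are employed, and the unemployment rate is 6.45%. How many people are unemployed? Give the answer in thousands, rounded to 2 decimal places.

Let U be the number unemployed. The labor force is E + U, and U/(E+U) = 0.0645.
So U = 0.0645 × 981.83 / (1 − 0.0645) = 63.3280 / 0.9355 ≈ 67.69 thousand.

About 67.69 thousand are unemployed.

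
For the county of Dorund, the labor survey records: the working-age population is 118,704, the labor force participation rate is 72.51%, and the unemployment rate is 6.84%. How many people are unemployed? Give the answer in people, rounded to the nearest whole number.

Labor force = 0.7251 × 118,704 = 86,072.
Unemployed = 0.0684 × 86,072 ≈ 5,887.

About 5,887 are unemployed.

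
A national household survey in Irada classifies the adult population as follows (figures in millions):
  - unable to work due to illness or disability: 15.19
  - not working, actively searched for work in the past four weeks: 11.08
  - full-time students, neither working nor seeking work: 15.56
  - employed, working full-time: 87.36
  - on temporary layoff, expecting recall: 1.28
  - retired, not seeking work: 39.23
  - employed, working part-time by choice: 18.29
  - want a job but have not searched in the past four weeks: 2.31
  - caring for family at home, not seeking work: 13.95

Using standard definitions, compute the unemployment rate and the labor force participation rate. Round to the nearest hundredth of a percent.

Employed = 87.36 + 18.29 = 105.65 million.
Unemployed = 11.08 + 1.28 = 12.36 million (jobless and actively searching, or on temporary layoff).
Labor force = 105.65 + 12.36 = 118.01 million.
Not in labor force = 15.19 + 15.56 + 39.23 + 2.31 + 13.95 = 86.24 million (those not working and not actively searching are outside the labor force — including those who want a job but have given up searching).
Civilian working-age population = 118.01 + 86.24 = 204.25 million.
Unemployment rate = 12.36 / 118.01 = 10.47%.
Labor force participation rate = 118.01 / 204.25 = 57.78%.

Unemployment rate ≈ 10.47%; labor force participation rate ≈ 57.78%.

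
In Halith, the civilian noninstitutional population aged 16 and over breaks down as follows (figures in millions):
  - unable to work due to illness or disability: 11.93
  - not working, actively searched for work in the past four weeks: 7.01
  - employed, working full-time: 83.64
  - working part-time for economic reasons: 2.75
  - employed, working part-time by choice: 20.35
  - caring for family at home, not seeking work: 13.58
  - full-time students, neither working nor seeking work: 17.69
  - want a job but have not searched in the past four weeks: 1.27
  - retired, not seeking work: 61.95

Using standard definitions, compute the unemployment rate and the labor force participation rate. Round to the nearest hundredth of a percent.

Unemployment rate ≈ 6.16%; labor force participation rate ≈ 51.66%.

Employed = 83.64 + 2.75 + 20.35 = 106.74 million (anyone who worked, including part-time for economic reasons, counts as employed).
Unemployed = 7.01 million.
Labor force = 106.74 + 7.01 = 113.75 million.
Not in labor force = 11.93 + 13.58 + 17.69 + 1.27 + 61.95 = 106.42 million (those not working and not actively searching are outside the labor force — including those who want a job but have given up searching).
Civilian working-age population = 113.75 + 106.42 = 220.17 million.
Unemployment rate = 7.01 / 113.75 = 6.16%.
Labor force participation rate = 113.75 / 220.17 = 51.66%.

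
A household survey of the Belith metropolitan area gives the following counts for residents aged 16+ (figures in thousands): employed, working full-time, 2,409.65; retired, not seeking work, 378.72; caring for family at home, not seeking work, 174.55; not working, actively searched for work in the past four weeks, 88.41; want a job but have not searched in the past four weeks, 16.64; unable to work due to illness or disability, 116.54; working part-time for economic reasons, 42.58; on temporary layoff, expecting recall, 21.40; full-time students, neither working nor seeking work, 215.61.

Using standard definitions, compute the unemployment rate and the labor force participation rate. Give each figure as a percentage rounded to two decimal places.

Unemployment rate ≈ 4.29%; labor force participation rate ≈ 73.96%.

Employed = 2,409.65 + 42.58 = 2,452.23 thousand (anyone who worked, including part-time for economic reasons, counts as employed).
Unemployed = 88.41 + 21.40 = 109.81 thousand (jobless and actively searching, or on temporary layoff).
Labor force = 2,452.23 + 109.81 = 2,562.04 thousand.
Not in labor force = 378.72 + 174.55 + 16.64 + 116.54 + 215.61 = 902.06 thousand (those not working and not actively searching are outside the labor force — including those who want a job but have given up searching).
Civilian working-age population = 2,562.04 + 902.06 = 3,464.10 thousand.
Unemployment rate = 109.81 / 2,562.04 = 4.29%.
Labor force participation rate = 2,562.04 / 3,464.10 = 73.96%.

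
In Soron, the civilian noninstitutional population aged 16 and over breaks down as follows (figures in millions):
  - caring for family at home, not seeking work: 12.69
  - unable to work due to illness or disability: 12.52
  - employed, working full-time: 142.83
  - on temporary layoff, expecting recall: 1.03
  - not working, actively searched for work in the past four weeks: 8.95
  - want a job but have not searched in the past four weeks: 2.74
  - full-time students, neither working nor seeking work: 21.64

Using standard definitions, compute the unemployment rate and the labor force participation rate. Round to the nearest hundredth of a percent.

Employed = 142.83 million.
Unemployed = 1.03 + 8.95 = 9.98 million (jobless and actively searching, or on temporary layoff).
Labor force = 142.83 + 9.98 = 152.81 million.
Not in labor force = 12.69 + 12.52 + 2.74 + 21.64 = 49.59 million (those not working and not actively searching are outside the labor force — including those who want a job but have given up searching).
Civilian working-age population = 152.81 + 49.59 = 202.40 million.
Unemployment rate = 9.98 / 152.81 = 6.53%.
Labor force participation rate = 152.81 / 202.40 = 75.50%.

Unemployment rate ≈ 6.53%; labor force participation rate ≈ 75.50%.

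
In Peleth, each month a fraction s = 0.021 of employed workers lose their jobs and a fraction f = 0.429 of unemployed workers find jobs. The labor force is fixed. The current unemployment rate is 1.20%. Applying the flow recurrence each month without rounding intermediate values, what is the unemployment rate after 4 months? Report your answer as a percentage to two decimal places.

Unemployment rate after four months ≈ 4.35%.

With a fixed labor force, u_{t+1} = u_t + s·(1−u_t) − f·u_t = u_t·(1−s−f) + s.
Here 1−s−f = 0.550 and s = 0.021.
u_1 = 0.012000 × 0.550 + 0.021 = 0.027600.
u_2 = 0.027600 × 0.550 + 0.021 = 0.036180.
u_3 = 0.036180 × 0.550 + 0.021 = 0.040899.
u_4 = 0.040899 × 0.550 + 0.021 = 0.043494.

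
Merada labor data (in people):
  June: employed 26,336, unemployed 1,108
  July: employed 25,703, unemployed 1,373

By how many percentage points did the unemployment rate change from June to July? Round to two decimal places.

June: labor force = 26,336 + 1,108 = 27,444; u = 1,108/27,444 = 4.04%.
July: labor force = 25,703 + 1,373 = 27,076; u = 1,373/27,076 = 5.07%.
Change = 5.07% − 4.04% = +1.03 pp.

The unemployment rate changed by +1.03 percentage points.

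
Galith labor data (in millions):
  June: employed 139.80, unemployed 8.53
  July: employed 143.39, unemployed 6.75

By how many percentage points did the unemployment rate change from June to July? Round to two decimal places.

June: labor force = 139.80 + 8.53 = 148.33; u = 8.53/148.33 = 5.75%.
July: labor force = 143.39 + 6.75 = 150.14; u = 6.75/150.14 = 4.50%.
Change = 4.50% − 5.75% = −1.25 pp.

The unemployment rate changed by −1.25 percentage points.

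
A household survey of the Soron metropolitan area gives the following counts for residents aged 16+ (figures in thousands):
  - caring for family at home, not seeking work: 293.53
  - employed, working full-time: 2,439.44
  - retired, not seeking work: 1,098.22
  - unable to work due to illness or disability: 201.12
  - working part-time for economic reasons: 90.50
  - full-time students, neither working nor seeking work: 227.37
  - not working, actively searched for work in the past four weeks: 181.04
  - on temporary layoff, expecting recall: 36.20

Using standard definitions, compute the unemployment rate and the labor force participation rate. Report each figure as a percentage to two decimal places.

Employed = 2,439.44 + 90.50 = 2,529.94 thousand (anyone who worked, including part-time for economic reasons, counts as employed).
Unemployed = 181.04 + 36.20 = 217.24 thousand (jobless and actively searching, or on temporary layoff).
Labor force = 2,529.94 + 217.24 = 2,747.18 thousand.
Not in labor force = 293.53 + 1,098.22 + 201.12 + 227.37 = 1,820.24 thousand (those not working and not actively searching are outside the labor force).
Civilian working-age population = 2,747.18 + 1,820.24 = 4,567.42 thousand.
Unemployment rate = 217.24 / 2,747.18 = 7.91%.
Labor force participation rate = 2,747.18 / 4,567.42 = 60.15%.

Unemployment rate ≈ 7.91%; labor force participation rate ≈ 60.15%.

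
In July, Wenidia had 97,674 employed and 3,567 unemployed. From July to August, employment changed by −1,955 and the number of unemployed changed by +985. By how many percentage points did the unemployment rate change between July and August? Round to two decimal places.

July: labor force = 97,674 + 3,567 = 101,241; u = 3,567/101,241 = 3.52%.
August: labor force = 95,719 + 4,552 = 100,271; u = 4,552/100,271 = 4.54%.
Change = 4.54% − 3.52% = +1.02 pp.

The unemployment rate changed by +1.02 percentage points.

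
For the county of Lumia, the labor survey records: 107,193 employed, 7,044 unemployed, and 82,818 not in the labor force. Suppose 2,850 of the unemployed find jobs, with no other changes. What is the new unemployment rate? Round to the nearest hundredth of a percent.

Initially, labor force = 107,193 + 7,044 = 114,237, so u = 7,044/114,237 = 6.17%.
After the change, unemployed falls and employed rises by 2,850; labor force unchanged → E = 110,043, U = 4,194, labor force = 114,237.
New unemployment rate = 4,194 / 114,237 = 3.67%.

New unemployment rate ≈ 3.67%.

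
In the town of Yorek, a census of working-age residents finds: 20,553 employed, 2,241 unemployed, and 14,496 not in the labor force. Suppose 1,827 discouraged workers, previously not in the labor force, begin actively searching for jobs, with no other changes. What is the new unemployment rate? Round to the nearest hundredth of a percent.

Initially, labor force = 20,553 + 2,241 = 22,794, so u = 2,241/22,794 = 9.83%.
After the change, unemployed and labor force both rise by 1,827 → E = 20,553, U = 4,068, labor force = 24,621.
New unemployment rate = 4,068 / 24,621 = 16.52%.

New unemployment rate ≈ 16.52%.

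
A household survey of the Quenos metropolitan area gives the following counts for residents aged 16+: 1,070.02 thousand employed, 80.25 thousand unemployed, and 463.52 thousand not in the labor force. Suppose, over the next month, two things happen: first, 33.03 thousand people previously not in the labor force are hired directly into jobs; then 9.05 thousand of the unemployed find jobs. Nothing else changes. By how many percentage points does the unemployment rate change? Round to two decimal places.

The unemployment rate changes by −0.96 percentage points.

Initially, labor force = 1,070.02 + 80.25 = 1,150.27 thousand, so u = 80.25/1,150.27 = 6.98%.
After the first change, employed and labor force both rise by 33.03; unemployed unchanged → E = 1,103.05, U = 80.25, labor force = 1,183.30 thousand.
After the second change, unemployed falls and employed rises by 9.05; labor force unchanged → E = 1,112.10, U = 71.20, labor force = 1,183.30 thousand.
New unemployment rate = 71.20 / 1,183.30 = 6.02%.
Change = 6.02% − 6.98% = −0.96 percentage points.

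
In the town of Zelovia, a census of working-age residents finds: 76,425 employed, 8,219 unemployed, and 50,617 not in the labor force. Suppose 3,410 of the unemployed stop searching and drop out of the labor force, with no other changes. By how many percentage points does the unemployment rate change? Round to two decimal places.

Initially, labor force = 76,425 + 8,219 = 84,644, so u = 8,219/84,644 = 9.71%.
After the change, unemployed and labor force both fall by 3,410 → E = 76,425, U = 4,809, labor force = 81,234.
New unemployment rate = 4,809 / 81,234 = 5.92%.
Change = 5.92% − 9.71% = −3.79 percentage points.

The unemployment rate changes by −3.79 percentage points.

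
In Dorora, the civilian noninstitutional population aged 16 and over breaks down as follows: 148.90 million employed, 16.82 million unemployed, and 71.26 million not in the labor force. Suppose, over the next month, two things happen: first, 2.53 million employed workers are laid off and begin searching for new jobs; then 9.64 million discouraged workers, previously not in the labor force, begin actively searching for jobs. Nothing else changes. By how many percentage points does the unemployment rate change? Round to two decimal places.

The unemployment rate changes by +6.38 percentage points.

Initially, labor force = 148.90 + 16.82 = 165.72 million, so u = 16.82/165.72 = 10.15%.
After the first change, employed falls and unemployed rises by 2.53; labor force unchanged → E = 146.37, U = 19.35, labor force = 165.72 million.
After the second change, unemployed and labor force both rise by 9.64 → E = 146.37, U = 28.99, labor force = 175.36 million.
New unemployment rate = 28.99 / 175.36 = 16.53%.
Change = 16.53% − 10.15% = +6.38 percentage points.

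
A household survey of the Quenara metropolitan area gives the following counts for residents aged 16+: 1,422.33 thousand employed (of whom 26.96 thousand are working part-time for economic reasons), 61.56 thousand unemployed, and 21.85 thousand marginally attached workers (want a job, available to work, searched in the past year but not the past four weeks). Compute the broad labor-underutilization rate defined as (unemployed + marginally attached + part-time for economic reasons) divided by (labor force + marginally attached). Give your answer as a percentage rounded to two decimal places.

Broad underutilization rate ≈ 7.33%.

Labor force = 1,422.33 + 61.56 = 1,483.89 thousand.
Numerator = 61.56 + 21.85 + 26.96 = 110.37 thousand.
Denominator = 1,483.89 + 21.85 = 1,505.74 thousand.
Broad rate = 110.37 / 1,505.74 = 7.33%.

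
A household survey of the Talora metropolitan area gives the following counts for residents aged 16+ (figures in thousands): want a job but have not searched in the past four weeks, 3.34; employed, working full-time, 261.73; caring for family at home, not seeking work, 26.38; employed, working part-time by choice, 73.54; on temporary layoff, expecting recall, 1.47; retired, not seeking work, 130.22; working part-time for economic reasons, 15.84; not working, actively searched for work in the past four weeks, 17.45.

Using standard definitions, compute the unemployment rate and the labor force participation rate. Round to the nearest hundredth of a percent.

Employed = 261.73 + 73.54 + 15.84 = 351.11 thousand (anyone who worked, including part-time for economic reasons, counts as employed).
Unemployed = 1.47 + 17.45 = 18.92 thousand (jobless and actively searching, or on temporary layoff).
Labor force = 351.11 + 18.92 = 370.03 thousand.
Not in labor force = 3.34 + 26.38 + 130.22 = 159.94 thousand (those not working and not actively searching are outside the labor force — including those who want a job but have given up searching).
Civilian working-age population = 370.03 + 159.94 = 529.97 thousand.
Unemployment rate = 18.92 / 370.03 = 5.11%.
Labor force participation rate = 370.03 / 529.97 = 69.82%.

Unemployment rate ≈ 5.11%; labor force participation rate ≈ 69.82%.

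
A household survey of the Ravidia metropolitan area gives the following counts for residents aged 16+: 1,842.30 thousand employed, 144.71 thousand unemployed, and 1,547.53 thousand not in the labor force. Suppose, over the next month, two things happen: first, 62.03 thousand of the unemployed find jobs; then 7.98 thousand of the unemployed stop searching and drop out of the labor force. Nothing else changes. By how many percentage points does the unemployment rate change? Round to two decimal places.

The unemployment rate changes by −3.51 percentage points.

Initially, labor force = 1,842.30 + 144.71 = 1,987.01 thousand, so u = 144.71/1,987.01 = 7.28%.
After the first change, unemployed falls and employed rises by 62.03; labor force unchanged → E = 1,904.33, U = 82.68, labor force = 1,987.01 thousand.
After the second change, unemployed and labor force both fall by 7.98 → E = 1,904.33, U = 74.70, labor force = 1,979.03 thousand.
New unemployment rate = 74.70 / 1,979.03 = 3.77%.
Change = 3.77% − 7.28% = −3.51 percentage points.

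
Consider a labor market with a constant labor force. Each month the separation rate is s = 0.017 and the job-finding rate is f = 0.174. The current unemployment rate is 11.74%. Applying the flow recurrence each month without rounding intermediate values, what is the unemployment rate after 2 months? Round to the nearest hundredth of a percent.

Unemployment rate after two months ≈ 10.76%.

With a fixed labor force, u_{t+1} = u_t + s·(1−u_t) − f·u_t = u_t·(1−s−f) + s.
Here 1−s−f = 0.809 and s = 0.017.
u_1 = 0.117400 × 0.809 + 0.017 = 0.111977.
u_2 = 0.111977 × 0.809 + 0.017 = 0.107589.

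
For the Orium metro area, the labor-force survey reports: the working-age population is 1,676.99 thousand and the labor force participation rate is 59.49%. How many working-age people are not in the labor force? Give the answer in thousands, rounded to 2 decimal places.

About 679.35 thousand are not in the labor force.

Share not in the labor force = 1 − 0.5949 = 0.4051.
Not in labor force = 0.4051 × 1,676.99 ≈ 679.35 thousand.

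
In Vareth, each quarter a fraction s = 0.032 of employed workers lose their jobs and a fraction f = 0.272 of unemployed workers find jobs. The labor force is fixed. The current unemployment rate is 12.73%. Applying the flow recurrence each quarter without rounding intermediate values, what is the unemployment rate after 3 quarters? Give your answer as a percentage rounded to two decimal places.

Unemployment rate after three quarters ≈ 11.27%.

With a fixed labor force, u_{t+1} = u_t + s·(1−u_t) − f·u_t = u_t·(1−s−f) + s.
Here 1−s−f = 0.696 and s = 0.032.
u_1 = 0.127300 × 0.696 + 0.032 = 0.120601.
u_2 = 0.120601 × 0.696 + 0.032 = 0.115938.
u_3 = 0.115938 × 0.696 + 0.032 = 0.112693.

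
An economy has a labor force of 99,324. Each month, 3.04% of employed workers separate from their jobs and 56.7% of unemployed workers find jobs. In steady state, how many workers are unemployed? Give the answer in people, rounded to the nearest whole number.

Steady-state unemployment rate u* = s/(s+f) = 3.04/(3.04+56.7) = 0.050887.
Unemployed = u* × labor force = 0.050887 × 99,324 ≈ 5,054.

About 5,054 are unemployed in steady state.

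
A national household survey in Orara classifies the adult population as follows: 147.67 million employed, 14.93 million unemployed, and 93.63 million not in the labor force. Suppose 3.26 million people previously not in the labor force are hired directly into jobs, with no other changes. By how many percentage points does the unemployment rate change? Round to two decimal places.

Initially, labor force = 147.67 + 14.93 = 162.60 million, so u = 14.93/162.60 = 9.18%.
After the change, employed and labor force both rise by 3.26; unemployed unchanged → E = 150.93, U = 14.93, labor force = 165.86 million.
New unemployment rate = 14.93 / 165.86 = 9.00%.
Change = 9.00% − 9.18% = −0.18 percentage points.

The unemployment rate changes by −0.18 percentage points.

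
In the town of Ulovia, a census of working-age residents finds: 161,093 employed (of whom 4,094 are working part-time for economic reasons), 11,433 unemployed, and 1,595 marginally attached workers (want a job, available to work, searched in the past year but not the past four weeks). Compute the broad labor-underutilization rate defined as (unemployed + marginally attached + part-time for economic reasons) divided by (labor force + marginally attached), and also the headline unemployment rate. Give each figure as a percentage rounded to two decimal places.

Labor force = 161,093 + 11,433 = 172,526.
Numerator = 11,433 + 1,595 + 4,094 = 17,122.
Denominator = 172,526 + 1,595 = 174,121.
Broad rate = 17,122 / 174,121 = 9.83%.
Headline unemployment rate = 11,433 / 172,526 = 6.63%.

Broad underutilization rate ≈ 9.83%; headline unemployment rate ≈ 6.63%.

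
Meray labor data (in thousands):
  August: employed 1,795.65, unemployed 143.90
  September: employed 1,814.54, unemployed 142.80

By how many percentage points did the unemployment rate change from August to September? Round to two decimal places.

August: labor force = 1,795.65 + 143.90 = 1,939.55; u = 143.90/1,939.55 = 7.42%.
September: labor force = 1,814.54 + 142.80 = 1,957.34; u = 142.80/1,957.34 = 7.30%.
Change = 7.30% − 7.42% = −0.12 pp.

The unemployment rate changed by −0.12 percentage points.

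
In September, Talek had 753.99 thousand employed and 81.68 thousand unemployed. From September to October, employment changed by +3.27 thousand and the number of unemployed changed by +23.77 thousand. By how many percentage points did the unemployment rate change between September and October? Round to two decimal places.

September: labor force = 753.99 + 81.68 = 835.67; u = 81.68/835.67 = 9.77%.
October: labor force = 757.26 + 105.45 = 862.71; u = 105.45/862.71 = 12.22%.
Change = 12.22% − 9.77% = +2.45 pp.

The unemployment rate changed by +2.45 percentage points.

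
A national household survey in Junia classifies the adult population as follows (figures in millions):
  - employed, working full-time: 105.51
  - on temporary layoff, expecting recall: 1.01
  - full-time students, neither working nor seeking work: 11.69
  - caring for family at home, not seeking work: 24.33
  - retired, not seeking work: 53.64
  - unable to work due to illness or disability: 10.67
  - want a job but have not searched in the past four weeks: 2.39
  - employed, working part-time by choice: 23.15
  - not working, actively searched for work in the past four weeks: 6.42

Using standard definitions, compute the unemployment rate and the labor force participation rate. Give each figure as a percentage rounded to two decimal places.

Unemployment rate ≈ 5.46%; labor force participation rate ≈ 56.99%.

Employed = 105.51 + 23.15 = 128.66 million.
Unemployed = 1.01 + 6.42 = 7.43 million (jobless and actively searching, or on temporary layoff).
Labor force = 128.66 + 7.43 = 136.09 million.
Not in labor force = 11.69 + 24.33 + 53.64 + 10.67 + 2.39 = 102.72 million (those not working and not actively searching are outside the labor force — including those who want a job but have given up searching).
Civilian working-age population = 136.09 + 102.72 = 238.81 million.
Unemployment rate = 7.43 / 136.09 = 5.46%.
Labor force participation rate = 136.09 / 238.81 = 56.99%.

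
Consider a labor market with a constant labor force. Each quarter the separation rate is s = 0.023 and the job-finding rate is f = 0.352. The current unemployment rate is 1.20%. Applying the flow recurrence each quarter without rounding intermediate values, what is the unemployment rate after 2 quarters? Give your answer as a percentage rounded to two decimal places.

Unemployment rate after two quarters ≈ 4.21%.

With a fixed labor force, u_{t+1} = u_t + s·(1−u_t) − f·u_t = u_t·(1−s−f) + s.
Here 1−s−f = 0.625 and s = 0.023.
u_1 = 0.012000 × 0.625 + 0.023 = 0.030500.
u_2 = 0.030500 × 0.625 + 0.023 = 0.042063.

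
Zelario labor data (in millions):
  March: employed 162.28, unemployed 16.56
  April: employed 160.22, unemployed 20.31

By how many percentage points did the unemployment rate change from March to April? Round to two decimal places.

March: labor force = 162.28 + 16.56 = 178.84; u = 16.56/178.84 = 9.26%.
April: labor force = 160.22 + 20.31 = 180.53; u = 20.31/180.53 = 11.25%.
Change = 11.25% − 9.26% = +1.99 pp.

The unemployment rate changed by +1.99 percentage points.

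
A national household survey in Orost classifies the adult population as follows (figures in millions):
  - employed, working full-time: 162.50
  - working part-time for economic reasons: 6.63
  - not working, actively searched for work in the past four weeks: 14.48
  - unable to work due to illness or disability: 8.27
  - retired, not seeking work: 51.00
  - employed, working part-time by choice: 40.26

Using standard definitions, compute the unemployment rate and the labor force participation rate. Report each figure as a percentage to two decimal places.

Unemployment rate ≈ 6.47%; labor force participation rate ≈ 79.07%.

Employed = 162.50 + 6.63 + 40.26 = 209.39 million (anyone who worked, including part-time for economic reasons, counts as employed).
Unemployed = 14.48 million.
Labor force = 209.39 + 14.48 = 223.87 million.
Not in labor force = 8.27 + 51.00 = 59.27 million (those not working and not actively searching are outside the labor force).
Civilian working-age population = 223.87 + 59.27 = 283.14 million.
Unemployment rate = 14.48 / 223.87 = 6.47%.
Labor force participation rate = 223.87 / 283.14 = 79.07%.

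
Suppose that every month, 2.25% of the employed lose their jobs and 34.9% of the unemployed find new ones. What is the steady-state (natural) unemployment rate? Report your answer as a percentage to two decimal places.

Steady-state unemployment rate ≈ 6.06%.

At steady state the flows balance: s·E = f·U, so U/(E+U) = s/(s+f).
u* = 2.25 / (2.25 + 34.9) = 2.25 / 37.15 = 6.06%.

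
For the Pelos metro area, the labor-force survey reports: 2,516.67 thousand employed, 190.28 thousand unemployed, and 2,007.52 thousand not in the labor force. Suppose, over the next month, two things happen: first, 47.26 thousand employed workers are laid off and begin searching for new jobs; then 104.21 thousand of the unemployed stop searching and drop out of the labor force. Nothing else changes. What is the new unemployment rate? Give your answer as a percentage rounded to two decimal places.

Initially, labor force = 2,516.67 + 190.28 = 2,706.95 thousand, so u = 190.28/2,706.95 = 7.03%.
After the first change, employed falls and unemployed rises by 47.26; labor force unchanged → E = 2,469.41, U = 237.54, labor force = 2,706.95 thousand.
After the second change, unemployed and labor force both fall by 104.21 → E = 2,469.41, U = 133.33, labor force = 2,602.74 thousand.
New unemployment rate = 133.33 / 2,602.74 = 5.12%.

New unemployment rate ≈ 5.12%.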